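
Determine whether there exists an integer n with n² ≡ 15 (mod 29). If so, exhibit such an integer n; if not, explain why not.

29 is prime, so by Euler's criterion 15 is a square mod 29 iff 15^((29−1)/2) = 15^14 ≡ 1 (mod 29).
Repeated squaring mod 29: 15^2 = 225 ≡ 22; 15^4 ≡ 22² = 484 ≡ 20; 15^8 ≡ 20² = 400 ≡ 23.
Since 14 = 8 + 4 + 2, 15^14 ≡ 23 · 20 · 22; multiplying out mod 29: 23·20 = 460 ≡ 25, then 25·22 = 550 ≡ 28. Thus 15^14 ≡ 28 ≡ −1 (mod 29).
The value −1 means 15 is a non-residue modulo 29, so n² ≡ 15 (mod 29) is impossible.

No, no such integer exists.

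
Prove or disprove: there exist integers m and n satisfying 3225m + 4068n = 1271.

Any value of 3225m + 4068n is a multiple of gcd(3225, 4068) = 3.
But 1271 = 3·423 + 2, so 3 ∤ 1271.
Hence no integers m, n satisfy the equation.

There are no such integers.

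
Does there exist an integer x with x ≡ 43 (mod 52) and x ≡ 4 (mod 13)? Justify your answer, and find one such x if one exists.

The moduli are not coprime: gcd(52, 13) = 13. Compatibility requires 13 ∣ (4 − 43) = -39, which holds, so solutions exist.
In fact x = 43 itself already satisfies 43 mod 13 = 4.
Check: 43 mod 52 = 43, 43 mod 13 = 4. ✓

x = 43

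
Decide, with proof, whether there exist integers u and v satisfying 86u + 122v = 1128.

Every value of 86u + 122v is a multiple of gcd(86, 122) = 2; since 2 ∣ 1128, solutions exist.
Dividing through by 2 reduces the equation to 43u + 61v = 564.
Run the Euclidean algorithm on 61 and 43: 61 = 1·43 + 18, 43 = 2·18 + 7, 18 = 2·7 + 4, 7 = 1·4 + 3, 4 = 1·3 + 1, 3 = 3·1 + 0.
Unwinding: 1 = 4 − 1·3 = 4 − (7 − 1·4) = −7 + 2·4 = −7 + 2·(18 − 2·7) = 2·18 − 5·7 = 2·18 − 5·(43 − 2·18) = −5·43 + 12·18 = −5·43 + 12·(61 − 1·43) = 12·61 − 17·43, i.e. 43·(-17) + 61·12 = 1.
Scaling by 564 gives the particular solution (u, v) = (-9588, 6768).
Shifting by a multiple of (61, −43) keeps it a solution: u = -9588 + 158·61 = 50, v = 6768 − 158·43 = -26.
Indeed 86·50 + 122·(-26) = 4300 − 3172 = 1128.

u = 50, v = -26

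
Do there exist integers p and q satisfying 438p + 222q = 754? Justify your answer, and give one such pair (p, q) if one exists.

gcd(438, 222) = 6, so every integer of the form 438p + 222q is a multiple of 6.
But 754 = 6·125 + 4, so 6 ∤ 754.
Hence no integers p, q satisfy the equation.

No such integers exist.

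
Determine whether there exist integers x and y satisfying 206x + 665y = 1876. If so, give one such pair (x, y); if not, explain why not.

x = 616, y = -188

206 and 665 are coprime, so 206x + 665y ranges over all of ℤ.
Run the Euclidean algorithm on 665 and 206: 665 = 3·206 + 47, 206 = 4·47 + 18, 47 = 2·18 + 11, 18 = 1·11 + 7, 11 = 1·7 + 4, 7 = 1·4 + 3, 4 = 1·3 + 1, 3 = 3·1 + 0.
Unwinding: 1 = 4 − 1·3 = 4 − (7 − 1·4) = −7 + 2·4 = −7 + 2·(11 − 1·7) = 2·11 − 3·7 = 2·11 − 3·(18 − 1·11) = −3·18 + 5·11 = −3·18 + 5·(47 − 2·18) = 5·47 − 13·18 = 5·47 − 13·(206 − 4·47) = −13·206 + 57·47 = −13·206 + 57·(665 − 3·206) = 57·665 − 184·206, i.e. 206·(-184) + 665·57 = 1.
Scaling by 1876 gives the particular solution (x, y) = (-345184, 106932).
Shifting by a multiple of (665, −206) keeps it a solution: x = -345184 + 520·665 = 616, y = 106932 − 520·206 = -188.
Indeed 206·616 + 665·(-188) = 126896 − 125020 = 1876.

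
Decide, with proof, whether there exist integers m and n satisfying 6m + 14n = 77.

Any value of 6m + 14n is a multiple of gcd(6, 14) = 2.
But 77 is not a multiple of 2 (it leaves remainder 1).
Therefore 6m + 14n = 77 has no solution in integers.

There are no such integers.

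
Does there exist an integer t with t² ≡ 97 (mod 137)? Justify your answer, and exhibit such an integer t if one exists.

There is no such integer.

Apply Euler's criterion with the prime 137: 97 is a quadratic residue iff 97^68 ≡ 1 (mod 137), and a non-residue iff it is ≡ −1.
Repeated squaring mod 137: 97^2 = 9409 ≡ 93; 97^4 ≡ 93² = 8649 ≡ 18; 97^8 ≡ 18² = 324 ≡ 50; 97^16 ≡ 50² = 2500 ≡ 34; 97^32 ≡ 34² = 1156 ≡ 60; 97^64 ≡ 60² = 3600 ≡ 38.
Since 68 = 64 + 4, 97^68 ≡ 38 · 18; multiplying out mod 137: 38·18 = 684 ≡ 136. Thus 97^68 ≡ 136 ≡ −1 (mod 137).
By Euler's criterion 97 is a quadratic non-residue mod 137: no t satisfies t² ≡ 97 (mod 137).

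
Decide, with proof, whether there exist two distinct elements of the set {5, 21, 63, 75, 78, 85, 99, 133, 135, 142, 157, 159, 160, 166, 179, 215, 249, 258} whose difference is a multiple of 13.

Both 5 and 135 leave remainder 5 on division by 13; their difference 130 = 10·13 is a multiple of 13.

The pair (5, 135) works.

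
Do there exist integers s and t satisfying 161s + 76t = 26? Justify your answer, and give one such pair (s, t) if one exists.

161 and 76 are coprime, so 161s + 76t ranges over all of ℤ.
Dividing repeatedly: 161 = 2·76 + 9, 76 = 8·9 + 4, 9 = 2·4 + 1, 4 = 4·1 + 0.
Unwinding: 1 = 9 − 2·4 = 9 − 2·(76 − 8·9) = −2·76 + 17·9 = −2·76 + 17·(161 − 2·76) = 17·161 − 36·76, i.e. 161·17 + 76·(-36) = 1.
Scaling by 26 gives the particular solution (s, t) = (442, -936).
The general solution is s = 442 + 76k, t = -936 − 161k; taking k = -5 gives the smaller pair s = 62, t = -131.
Indeed 161·62 + 76·(-131) = 9982 − 9956 = 26.

s = 62, t = -131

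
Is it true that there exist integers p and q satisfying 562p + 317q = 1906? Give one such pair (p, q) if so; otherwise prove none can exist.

p = 88, q = -150

562 and 317 are coprime, so 562p + 317q ranges over all of ℤ.
Dividing repeatedly: 562 = 1·317 + 245, 317 = 1·245 + 72, 245 = 3·72 + 29, 72 = 2·29 + 14, 29 = 2·14 + 1, 14 = 14·1 + 0.
Unwinding: 1 = 29 − 2·14 = 29 − 2·(72 − 2·29) = −2·72 + 5·29 = −2·72 + 5·(245 − 3·72) = 5·245 − 17·72 = 5·245 − 17·(317 − 1·245) = −17·317 + 22·245 = −17·317 + 22·(562 − 1·317) = 22·562 − 39·317, i.e. 562·22 + 317·(-39) = 1.
Scaling by 1906 gives the particular solution (p, q) = (41932, -74334).
Shifting by a multiple of (317, −562) keeps it a solution: p = 41932 − 132·317 = 88, q = -74334 + 132·562 = -150.
Indeed 562·88 + 317·(-150) = 49456 − 47550 = 1906.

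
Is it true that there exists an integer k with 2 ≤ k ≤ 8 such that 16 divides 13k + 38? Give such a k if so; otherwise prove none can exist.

k = 2 works, since 13·2 + 38 = 64 = 4·16.

k = 2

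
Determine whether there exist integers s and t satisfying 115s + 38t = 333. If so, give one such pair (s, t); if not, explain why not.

Since gcd(115, 38) = 1, every integer is an integer combination of 115 and 38.
Run the Euclidean algorithm on 115 and 38: 115 = 3·38 + 1, 38 = 38·1 + 0.
Working back up the chain: 1 = 115 − 3·38. So 115·1 + 38·(-3) = 1.
Times 333: 115·333 + 38·(-999) = 333, so (333, -999) solves it.
Shifting by a multiple of (38, −115) keeps it a solution: s = 333 − 8·38 = 29, t = -999 + 8·115 = -79.
Indeed 115·29 + 38·(-79) = 3335 − 3002 = 333.

s = 29, t = -79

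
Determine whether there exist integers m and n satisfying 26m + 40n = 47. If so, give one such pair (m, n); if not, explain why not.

gcd(26, 40) = 2, so every integer of the form 26m + 40n is a multiple of 2.
However 47 leaves remainder 1 on division by 2.
So the equation is unsolvable over ℤ.

No such integers exist.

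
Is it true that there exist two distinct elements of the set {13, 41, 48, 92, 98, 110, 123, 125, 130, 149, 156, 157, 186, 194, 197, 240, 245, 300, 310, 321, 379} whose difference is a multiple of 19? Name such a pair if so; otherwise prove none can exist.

Yes: 41 and 98.

41 mod 19 = 3 and 98 mod 19 = 3, so 98 − 41 = 57 = 3·19.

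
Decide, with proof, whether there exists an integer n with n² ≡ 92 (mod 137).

No, no such integer exists.

Apply Euler's criterion with the prime 137: 92 is a quadratic residue iff 92^68 ≡ 1 (mod 137), and a non-residue iff it is ≡ −1.
Squaring successively (mod 137): 92^2 = 8464 ≡ 107; 92^4 ≡ 107² = 11449 ≡ 78; 92^8 ≡ 78² = 6084 ≡ 56; 92^16 ≡ 56² = 3136 ≡ 122; 92^32 ≡ 122² = 14884 ≡ 88; 92^64 ≡ 88² = 7744 ≡ 72.
Since 68 = 64 + 4, 92^68 ≡ 72 · 78; multiplying out mod 137: 72·78 = 5616 ≡ 136. Thus 92^68 ≡ 136 ≡ −1 (mod 137).
By Euler's criterion 92 is a quadratic non-residue mod 137: no n satisfies n² ≡ 92 (mod 137).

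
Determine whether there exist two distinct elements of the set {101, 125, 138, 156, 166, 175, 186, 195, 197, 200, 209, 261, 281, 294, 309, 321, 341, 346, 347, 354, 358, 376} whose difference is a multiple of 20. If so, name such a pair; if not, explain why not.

The pair (101, 261) works.

101 mod 20 = 1 and 261 mod 20 = 1, so 261 − 101 = 160 = 8·20.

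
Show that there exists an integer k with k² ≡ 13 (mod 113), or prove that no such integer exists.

Take k = 76. Then 76² = 5776 = 51·113 + 13, so 76² ≡ 13 (mod 113).

k = 76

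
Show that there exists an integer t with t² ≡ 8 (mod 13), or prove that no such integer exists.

Since (13 − t)² ≡ t² (mod 13), it suffices to square t = 0, 1, …, 6: the residues are 0, 1, 4, 9, 3, 12, 10.
The set of squares mod 13 is therefore {0, 1, 3, 4, 9, 10, 12}, which does not contain 8.
Therefore t² ≡ 8 (mod 13) has no solution.

No, no such integer exists.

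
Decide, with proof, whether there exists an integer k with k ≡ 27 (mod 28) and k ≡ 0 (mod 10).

There is no such integer.

Reduce both congruences modulo 2, which divides 28 and 10: they say k ≡ 27 (mod 2) and k ≡ 0 (mod 2).
These are incompatible: 27 − 0 = 27 is not divisible by 2.
Hence the system has no solution.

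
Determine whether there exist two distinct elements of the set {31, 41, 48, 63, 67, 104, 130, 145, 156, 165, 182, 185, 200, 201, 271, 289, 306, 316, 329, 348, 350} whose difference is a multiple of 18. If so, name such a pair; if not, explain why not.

The pair (31, 67) works.

Reduce each element mod 18: 31↦13, 41↦5, 48↦12, 63↦9, 67↦13, 104↦14, 130↦4, 145↦1, 156↦12, 165↦3, 182↦2, 185↦5, 200↦2, 201↦3, 271↦1, 289↦1, 306↦0, 316↦10, 329↦5, 348↦6, 350↦8. The residue 13 repeats (at 31 and 67), and 67 − 31 = 36 = 2·18.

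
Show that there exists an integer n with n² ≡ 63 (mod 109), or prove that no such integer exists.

n = 64

n = 64 works: 64² = 4096, and 4096 − 63 = 4033 = 37·109.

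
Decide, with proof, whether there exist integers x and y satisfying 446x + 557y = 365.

Since gcd(446, 557) = 1, every integer is an integer combination of 446 and 557.
Euclidean algorithm: 557 = 1·446 + 111, 446 = 4·111 + 2, 111 = 55·2 + 1, 2 = 2·1 + 0.
Unwinding: 1 = 111 − 55·2 = 111 − 55·(446 − 4·111) = −55·446 + 221·111 = −55·446 + 221·(557 − 1·446) = 221·557 − 276·446, i.e. 446·(-276) + 557·221 = 1.
Multiplying through by 365: x = (-276)·365 = -100740, y = 221·365 = 80665 is a solution.
Adding 181·557 to x and subtracting 181·446 from y gives the tidier solution (77, -61).
Indeed 446·77 + 557·(-61) = 34342 − 33977 = 365.

x = 77, y = -61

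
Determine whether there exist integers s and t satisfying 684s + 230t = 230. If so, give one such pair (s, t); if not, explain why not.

s = 0, t = 1

gcd(684, 230) = 2, and 2 divides 230, so integer solutions exist.
Dividing through by 2 reduces the equation to 342s + 115t = 115.
Euclidean algorithm: 342 = 2·115 + 112, 115 = 1·112 + 3, 112 = 37·3 + 1, 3 = 3·1 + 0.
Unwinding: 1 = 112 − 37·3 = 112 − 37·(115 − 1·112) = −37·115 + 38·112 = −37·115 + 38·(342 − 2·115) = 38·342 − 113·115, i.e. 342·38 + 115·(-113) = 1.
Times 115: 342·4370 + 115·(-12995) = 115, so (4370, -12995) solves it.
Shifting by a multiple of (115, −342) keeps it a solution: s = 4370 − 38·115 = 0, t = -12995 + 38·342 = 1.
Indeed 684·0 + 230·1 = 0 + 230 = 230.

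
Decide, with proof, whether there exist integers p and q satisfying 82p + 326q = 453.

No such integers exist.

gcd(82, 326) = 2, so every integer of the form 82p + 326q is a multiple of 2.
But 453 is not a multiple of 2 (it leaves remainder 1).
Therefore 82p + 326q = 453 has no solution in integers.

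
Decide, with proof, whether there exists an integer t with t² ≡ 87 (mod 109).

Take t = 95. Then 95² = 9025 = 82·109 + 87, so 95² ≡ 87 (mod 109).

t = 95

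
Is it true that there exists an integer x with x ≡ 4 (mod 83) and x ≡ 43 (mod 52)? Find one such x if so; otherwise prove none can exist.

x = 1083

The moduli 83 and 52 are coprime, so by the Chinese Remainder Theorem a unique solution modulo 4316 exists.
Any solution of the first congruence is x = 4 + 83t; substituting into the second, 83t ≡ 43 − 4 ≡ 39 (mod 52).
83 ≡ 31 (mod 52), so this reads 31t ≡ 39 (mod 52). Since 31·47 = 1457 = 28·52 + 1, the inverse of 31 mod 52 is 47.
Therefore t ≡ 47·39 = 1833 ≡ 13 (mod 52).
With t = 13: x = 4 + 83·13 = 1083.
Check: 1083 mod 83 = 4, 1083 mod 52 = 43. ✓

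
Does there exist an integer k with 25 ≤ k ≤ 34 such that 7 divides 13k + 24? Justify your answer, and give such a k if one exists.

k = 31

For k = 25, 26, …, 30 the values 349, 362, 375, 388, 401, 414 are not multiples of 7. At k = 31 we get 13·31 + 24 = 427, and 427 = 7·61.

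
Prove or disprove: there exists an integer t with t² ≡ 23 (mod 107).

t = 68 works: 68² = 4624, and 4624 − 23 = 4601 = 43·107.

t = 68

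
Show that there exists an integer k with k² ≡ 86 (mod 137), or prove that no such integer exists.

There is no such integer.

137 is prime, so by Euler's criterion 86 is a square mod 137 iff 86^((137−1)/2) = 86^68 ≡ 1 (mod 137).
Squaring successively (mod 137): 86^2 = 7396 ≡ 135; 86^4 ≡ 135² = 18225 ≡ 4; 86^8 ≡ 4² = 16 ≡ 16; 86^16 ≡ 16² = 256 ≡ 119; 86^32 ≡ 119² = 14161 ≡ 50; 86^64 ≡ 50² = 2500 ≡ 34.
Since 68 = 64 + 4, 86^68 ≡ 34 · 4; multiplying out mod 137: 34·4 = 136 ≡ 136. Thus 86^68 ≡ 136 ≡ −1 (mod 137).
The value −1 means 86 is a non-residue modulo 137, so k² ≡ 86 (mod 137) is impossible.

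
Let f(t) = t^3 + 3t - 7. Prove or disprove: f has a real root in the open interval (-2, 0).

f(-2) = -21 and f(0) = -7, both negative.
f'(t) = 3t^2 + 3 has discriminant 0² − 4·3·3 = -36 < 0, so f' has no real roots and is positive for every real t.
Hence f is strictly increasing on ℝ, and in particular on [-2, 0]. A strictly monotone function with same-sign endpoint values stays negative on the whole interval, so f has no zero in (-2, 0).

f has no root in that interval.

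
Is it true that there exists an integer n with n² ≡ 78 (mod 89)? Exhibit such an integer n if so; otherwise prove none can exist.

n = 73

Take n = 73. Then 73² = 5329 = 59·89 + 78, so 73² ≡ 78 (mod 89).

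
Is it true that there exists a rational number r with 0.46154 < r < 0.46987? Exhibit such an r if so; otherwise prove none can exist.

Scale by 15: the interval becomes (6.92310, 7.04805), which contains the integer 7.
Hence 7/15 is a rational number with 0.46154 < 7/15 < 0.46987.

r = 7/15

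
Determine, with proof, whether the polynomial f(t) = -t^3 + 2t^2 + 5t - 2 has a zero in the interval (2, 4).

Such a root exists.

f(2) = 8 and f(4) = -14, which have opposite signs.
Since f is a polynomial it is continuous on [2, 4].
By the Intermediate Value Theorem, f takes the value 0 somewhere in the open interval.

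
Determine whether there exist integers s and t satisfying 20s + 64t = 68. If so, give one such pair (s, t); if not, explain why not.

s = 13, t = -3

gcd(20, 64) = 4, and 4 divides 68, so integer solutions exist.
Dividing through by 4 reduces the equation to 5s + 16t = 17.
Euclidean algorithm: 16 = 3·5 + 1, 5 = 5·1 + 0.
Back-substituting, 1 = 16 − 3·5; that is, 5·(-3) + 16·1 = 1.
Times 17: 5·(-51) + 16·17 = 17, so (-51, 17) solves it.
The general solution is s = -51 + 16k, t = 17 − 5k; taking k = 4 gives the smaller pair s = 13, t = -3.
Indeed 20·13 + 64·(-3) = 260 − 192 = 68.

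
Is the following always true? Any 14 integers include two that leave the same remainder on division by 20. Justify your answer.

No; for instance {45, 46, 47, 48, 49, 50, 51, 52, 53, 54, 55, 56, 57, 58} is a counterexample.

Take the 14 consecutive integers 45, 46, …, 58: their residues mod 20 are all distinct because 14 ≤ 20.
Hence this collection has no pair with equal remainders mod 20, disproving the claim.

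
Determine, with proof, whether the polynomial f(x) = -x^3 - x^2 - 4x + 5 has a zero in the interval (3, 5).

Evaluate at the endpoints: f(3) = -43, f(5) = -165 — same sign (negative).
The derivative f'(x) = -3x^2 - 2x - 4 is a quadratic with discriminant (-2)² − 4·(-3)·(-4) = -44 < 0; it never vanishes, so it is always negative (sign of the leading coefficient).
Hence f is strictly decreasing on ℝ, and in particular on [3, 5]. A strictly monotone function with same-sign endpoint values stays negative on the whole interval, so f has no zero in (3, 5).

No.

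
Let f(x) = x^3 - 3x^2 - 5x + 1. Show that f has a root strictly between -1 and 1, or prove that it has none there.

Such a root exists.

f(-1) = 2 and f(1) = -6, which have opposite signs.
As a polynomial, f is continuous on every closed interval.
By the Intermediate Value Theorem, f takes the value 0 somewhere in the open interval.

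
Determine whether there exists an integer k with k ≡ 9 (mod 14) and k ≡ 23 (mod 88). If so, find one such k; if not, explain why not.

gcd(14, 88) = 2. A simultaneous solution exists iff 9 ≡ 23 (mod 2); here 9 mod 2 = 1 = 23 mod 2, so it does.
Step through k = 9, 9 + 14, 9 + 2·14, …: the values 9, 23 reduce mod 88 to 9, 23. The value 23 hits 23.
Indeed 23 ≡ 9 (mod 14) and 23 ≡ 23 (mod 88).

k = 23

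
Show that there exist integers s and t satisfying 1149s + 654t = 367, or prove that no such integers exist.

No such integers exist.

Both 1149 and 654 are divisible by gcd(1149, 654) = 3, hence so is any combination 1149s + 654t.
But 367 = 3·122 + 1, so 3 ∤ 367.
So the equation is unsolvable over ℤ.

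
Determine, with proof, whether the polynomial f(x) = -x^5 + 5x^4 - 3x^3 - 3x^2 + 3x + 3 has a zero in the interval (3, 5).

Such a root exists.

f(3) = 66 and f(5) = -432, which have opposite signs.
As a polynomial, f is continuous on every closed interval.
By the Intermediate Value Theorem, f takes the value 0 somewhere in the open interval.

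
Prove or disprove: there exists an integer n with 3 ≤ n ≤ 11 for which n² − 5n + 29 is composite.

n = 9

At n = 9: 9² − 5·9 + 29 = 65 = 5·13, which is composite.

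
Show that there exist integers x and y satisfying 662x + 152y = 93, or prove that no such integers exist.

No, no such integers exist.

Any value of 662x + 152y is a multiple of gcd(662, 152) = 2.
However 93 leaves remainder 1 on division by 2.
So the equation is unsolvable over ℤ.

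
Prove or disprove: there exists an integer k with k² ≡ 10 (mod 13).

k = 7

Take k = 7. Then 7² = 49 = 3·13 + 10, so 7² ≡ 10 (mod 13).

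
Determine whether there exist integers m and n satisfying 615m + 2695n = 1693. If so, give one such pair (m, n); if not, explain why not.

No, no such integers exist.

Both 615 and 2695 are divisible by gcd(615, 2695) = 5, hence so is any combination 615m + 2695n.
However 1693 leaves remainder 3 on division by 5.
So the equation is unsolvable over ℤ.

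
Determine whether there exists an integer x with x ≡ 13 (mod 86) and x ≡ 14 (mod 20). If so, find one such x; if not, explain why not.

gcd(86, 20) = 2. If x ≡ 13 (mod 86) and x ≡ 14 (mod 20), then x ≡ 13 (mod 2) and x ≡ 14 (mod 2).
But 13 mod 2 = 1 while 14 mod 2 = 0, a contradiction.
So no integer satisfies both congruences.

No such integer exists.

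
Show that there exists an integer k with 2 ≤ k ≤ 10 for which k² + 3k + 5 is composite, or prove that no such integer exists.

At k = 2: 2² + 3·2 + 5 = 15 = 3·5, which is composite.

k = 2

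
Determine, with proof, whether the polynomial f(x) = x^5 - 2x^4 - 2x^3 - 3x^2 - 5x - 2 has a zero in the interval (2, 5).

f(2) = -40 and f(5) = 1523, which have opposite signs.
Since f is a polynomial it is continuous on [2, 5].
By the Intermediate Value Theorem f must vanish at some point of (2, 5).

Such a root exists.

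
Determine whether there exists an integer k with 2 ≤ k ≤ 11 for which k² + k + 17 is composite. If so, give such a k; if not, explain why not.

The values for k = 2, 3, …, 11 are 23, 29, 37, 47, 59, 73, 89, 107, 127, 149, and each of these is prime.
So no value in the range makes the expression composite.

No such integer k in that range exists.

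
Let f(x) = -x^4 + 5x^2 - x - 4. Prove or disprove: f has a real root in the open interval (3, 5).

The endpoint values f(3) = -43 and f(5) = -509 are both negative. Claim: f(x) < 0 for every x in (3, 5).
Shift to the endpoint 3: with x = 3 + u (0 < u < 2), one computes f(3 + u) = -u^4 - 12u^3 - 49u^2 - 79u - 43.
All 5 nonzero coefficients of this polynomial in u are negative; hence for u > 0 the value is a sum of negative terms (the constant -43 among them).
So f is strictly negative on (3, 5); no root exists in the interval.

No.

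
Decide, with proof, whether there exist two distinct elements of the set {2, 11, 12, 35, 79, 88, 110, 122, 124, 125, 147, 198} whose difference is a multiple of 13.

There is no such pair.

Reduce each element modulo 13: 2↦2, 11↦11, 12↦12, 35↦9, 79↦1, 88↦10, 110↦6, 122↦5, 124↦7, 125↦8, 147↦4, 198↦3.
These 12 residues are pairwise different, hence no difference of two elements is divisible by 13.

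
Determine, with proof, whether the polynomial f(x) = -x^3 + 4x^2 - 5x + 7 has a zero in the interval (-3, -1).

No such root exists.

The endpoint values f(-3) = 85 and f(-1) = 17 are both positive. Claim: f(x) > 0 for every x in (-3, -1).
Substitute x = -1 − u, where 0 < u < 2 on the interval. Expanding, f(-1 − u) = u^3 + 7u^2 + 16u + 17.
All 4 nonzero coefficients of this polynomial in u are positive; hence for u > 0 the value is a sum of positive terms (the constant 17 among them).
So f is strictly positive on (-3, -1); no root exists in the interval.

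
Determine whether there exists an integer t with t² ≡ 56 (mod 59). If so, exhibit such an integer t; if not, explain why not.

59 is prime, so by Euler's criterion 56 is a square mod 59 iff 56^((59−1)/2) = 56^29 ≡ 1 (mod 59).
Squaring successively (mod 59): 56^2 = 3136 ≡ 9; 56^4 ≡ 9² = 81 ≡ 22; 56^8 ≡ 22² = 484 ≡ 12; 56^16 ≡ 12² = 144 ≡ 26.
Since 29 = 16 + 8 + 4 + 1, 56^29 ≡ 26 · 12 · 22 · 56; multiplying out mod 59: 26·12 = 312 ≡ 17, then 17·22 = 374 ≡ 20, then 20·56 = 1120 ≡ 58. Thus 56^29 ≡ 58 ≡ −1 (mod 59).
The value −1 means 56 is a non-residue modulo 59, so t² ≡ 56 (mod 59) is impossible.

No, no such integer exists.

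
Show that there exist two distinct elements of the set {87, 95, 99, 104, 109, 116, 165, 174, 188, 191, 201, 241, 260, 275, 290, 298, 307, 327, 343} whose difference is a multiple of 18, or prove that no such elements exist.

Yes: 95 and 275.

Both 95 and 275 leave remainder 5 on division by 18; their difference 180 = 10·18 is a multiple of 18.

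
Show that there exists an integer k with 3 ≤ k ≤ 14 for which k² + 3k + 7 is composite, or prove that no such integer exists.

At k = 12: 12² + 3·12 + 7 = 187 = 11·17, which is composite.

k = 12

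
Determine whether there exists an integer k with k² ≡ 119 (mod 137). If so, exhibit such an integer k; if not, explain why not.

Take k = 121. Then 121² = 14641 = 106·137 + 119, so 121² ≡ 119 (mod 137).

k = 121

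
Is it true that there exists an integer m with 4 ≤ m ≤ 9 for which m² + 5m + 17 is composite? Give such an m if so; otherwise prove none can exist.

m = 8

At m = 8: 8² + 5·8 + 17 = 121 = 11·11, which is composite.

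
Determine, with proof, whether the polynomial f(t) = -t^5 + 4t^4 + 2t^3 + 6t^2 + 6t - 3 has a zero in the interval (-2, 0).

Yes, f has a root in the interval.

f(-2) = 89 and f(0) = -3, which have opposite signs.
As a polynomial, f is continuous on every closed interval.
By the Intermediate Value Theorem f must vanish at some point of (-2, 0).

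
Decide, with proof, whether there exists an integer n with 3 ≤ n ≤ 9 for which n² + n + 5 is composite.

n = 4

At n = 4: 4² + 4 + 5 = 25 = 5·5, which is composite.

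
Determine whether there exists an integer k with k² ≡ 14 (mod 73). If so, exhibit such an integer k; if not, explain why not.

73 is prime, so by Euler's criterion 14 is a square mod 73 iff 14^((73−1)/2) = 14^36 ≡ 1 (mod 73).
Squaring successively (mod 73): 14^2 = 196 ≡ 50; 14^4 ≡ 50² = 2500 ≡ 18; 14^8 ≡ 18² = 324 ≡ 32; 14^16 ≡ 32² = 1024 ≡ 2; 14^32 ≡ 2² = 4 ≡ 4.
Since 36 = 32 + 4, 14^36 ≡ 4 · 18; multiplying out mod 73: 4·18 = 72 ≡ 72. Thus 14^36 ≡ 72 ≡ −1 (mod 73).
By Euler's criterion 14 is a quadratic non-residue mod 73: no k satisfies k² ≡ 14 (mod 73).

No such integer exists.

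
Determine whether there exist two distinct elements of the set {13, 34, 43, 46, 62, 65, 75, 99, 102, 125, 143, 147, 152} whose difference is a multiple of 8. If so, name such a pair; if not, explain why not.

Both 13 and 125 leave remainder 5 on division by 8; their difference 112 = 14·8 is a multiple of 8.

The pair (13, 125) works.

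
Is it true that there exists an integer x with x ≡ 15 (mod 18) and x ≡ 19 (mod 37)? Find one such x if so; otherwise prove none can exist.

x = 537

The moduli 18 and 37 are coprime, so by the Chinese Remainder Theorem a unique solution modulo 666 exists.
Write x = 15 + 18t and require 15 + 18t ≡ 19 (mod 37), i.e. 18t ≡ 4 (mod 37).
Note 18·35 = 630 ≡ 1 (mod 37) (as 630 − 1 = 17·37), so 18⁻¹ ≡ 35.
Multiplying by 35: t ≡ 35·4 = 140 ≡ 29 (mod 37).
Taking t = 29 gives x = 15 + 18·29 = 537.
Verify: 537 = 29·18 + 15 and 537 = 14·37 + 19. ✓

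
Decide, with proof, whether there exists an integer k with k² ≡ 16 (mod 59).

Take k = 4. Then 4² = 16, and since 0 ≤ 16 < 59 this is already reduced: 4² ≡ 16 (mod 59).

k = 4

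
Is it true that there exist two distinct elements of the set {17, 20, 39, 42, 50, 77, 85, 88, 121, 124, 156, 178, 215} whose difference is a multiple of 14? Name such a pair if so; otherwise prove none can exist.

Two integers differ by a multiple of 14 exactly when they have the same residue mod 14. The residues are 17↦3, 20↦6, 39↦11, 42↦0, 50↦8, 77↦7, 85↦1, 88↦4, 121↦9, 124↦12, 156↦2, 178↦10, 215↦5.
All 13 residues are distinct, so no two elements differ by a multiple of 14.

No, no such pair exists.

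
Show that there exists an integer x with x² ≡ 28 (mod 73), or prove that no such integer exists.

No, no such integer exists.

73 is prime, so by Euler's criterion 28 is a square mod 73 iff 28^((73−1)/2) = 28^36 ≡ 1 (mod 73).
Squaring successively (mod 73): 28^2 = 784 ≡ 54; 28^4 ≡ 54² = 2916 ≡ 69; 28^8 ≡ 69² = 4761 ≡ 16; 28^16 ≡ 16² = 256 ≡ 37; 28^32 ≡ 37² = 1369 ≡ 55.
Since 36 = 32 + 4, 28^36 ≡ 55 · 69; multiplying out mod 73: 55·69 = 3795 ≡ 72. Thus 28^36 ≡ 72 ≡ −1 (mod 73).
The value −1 means 28 is a non-residue modulo 73, so x² ≡ 28 (mod 73) is impossible.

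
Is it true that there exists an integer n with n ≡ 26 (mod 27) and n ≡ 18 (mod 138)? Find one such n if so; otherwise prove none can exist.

Reduce both congruences modulo 3, which divides 27 and 138: they say n ≡ 26 (mod 3) and n ≡ 18 (mod 3).
But 26 mod 3 = 2 while 18 mod 3 = 0, a contradiction.
So no integer satisfies both congruences.

No such integer exists.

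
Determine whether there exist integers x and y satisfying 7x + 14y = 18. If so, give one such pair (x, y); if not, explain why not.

No such integers exist.

gcd(7, 14) = 7, so every integer of the form 7x + 14y is a multiple of 7.
But 18 is not a multiple of 7 (it leaves remainder 4).
Therefore 7x + 14y = 18 has no solution in integers.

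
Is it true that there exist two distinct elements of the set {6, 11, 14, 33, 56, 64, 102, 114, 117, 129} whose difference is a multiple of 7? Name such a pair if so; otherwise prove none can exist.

11 mod 7 = 4 and 102 mod 7 = 4, so 102 − 11 = 91 = 13·7.

11 and 102 are such a pair.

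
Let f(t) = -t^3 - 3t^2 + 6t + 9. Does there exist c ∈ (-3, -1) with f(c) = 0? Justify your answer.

Yes, f has a root in the interval.

f(-3) = -9 and f(-1) = 1, which have opposite signs.
As a polynomial, f is continuous on every closed interval.
The Intermediate Value Theorem then guarantees some c ∈ (-3, -1) with f(c) = 0.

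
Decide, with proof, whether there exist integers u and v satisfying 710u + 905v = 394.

Both 710 and 905 are divisible by gcd(710, 905) = 5, hence so is any combination 710u + 905v.
However 394 leaves remainder 4 on division by 5.
Therefore 710u + 905v = 394 has no solution in integers.

No, no such integers exist.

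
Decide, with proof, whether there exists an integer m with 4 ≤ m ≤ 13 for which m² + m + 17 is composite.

The values for m = 4, 5, …, 13 are 37, 47, 59, 73, 89, 107, 127, 149, 173, 199, and each of these is prime.
So no value in the range makes the expression composite.

No, no such integer m in that range exists.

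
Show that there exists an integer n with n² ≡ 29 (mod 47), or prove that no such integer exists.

47 is prime, so by Euler's criterion 29 is a square mod 47 iff 29^((47−1)/2) = 29^23 ≡ 1 (mod 47).
Repeated squaring mod 47: 29^2 = 841 ≡ 42; 29^4 ≡ 42² = 1764 ≡ 25; 29^8 ≡ 25² = 625 ≡ 14; 29^16 ≡ 14² = 196 ≡ 8.
Since 23 = 16 + 4 + 2 + 1, 29^23 ≡ 8 · 25 · 42 · 29; multiplying out mod 47: 8·25 = 200 ≡ 12, then 12·42 = 504 ≡ 34, then 34·29 = 986 ≡ 46. Thus 29^23 ≡ 46 ≡ −1 (mod 47).
By Euler's criterion 29 is a quadratic non-residue mod 47: no n satisfies n² ≡ 29 (mod 47).

No such integer exists.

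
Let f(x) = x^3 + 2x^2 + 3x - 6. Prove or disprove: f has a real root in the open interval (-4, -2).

f has no root in that interval.

Evaluate at the endpoints: f(-4) = -50, f(-2) = -12 — same sign (negative).
The derivative f'(x) = 3x^2 + 4x + 3 is a quadratic with discriminant 4² − 4·3·3 = -20 < 0; it never vanishes, so it is always positive (sign of the leading coefficient).
Hence f is strictly increasing on ℝ, and in particular on [-4, -2]. A strictly monotone function with same-sign endpoint values stays negative on the whole interval, so f has no zero in (-4, -2).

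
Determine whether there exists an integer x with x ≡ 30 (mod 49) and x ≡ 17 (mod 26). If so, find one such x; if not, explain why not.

x = 667

Since 49 and 26 share no common factor, CRT says the pair of congruences has a solution (unique mod 1274).
Write x = 30 + 49t and require 30 + 49t ≡ 17 (mod 26), i.e. 49t ≡ 13 (mod 26).
49 ≡ 23 (mod 26), so this reads 23t ≡ 13 (mod 26). To invert 23 modulo 26: 26 = 1·23 + 3, 23 = 7·3 + 2, 3 = 1·2 + 1, 2 = 2·1 + 0, and unwinding, 1 = 3 − 1·2 = 3 − (23 − 7·3) = −23 + 8·3 = −23 + 8·(26 − 1·23) = 8·26 − 9·23. Thus 23⁻¹ ≡ -9 ≡ 17 (mod 26).
Therefore t ≡ 17·13 = 221 ≡ 13 (mod 26).
With t = 13: x = 30 + 49·13 = 667.
Check: 667 mod 49 = 30, 667 mod 26 = 17. ✓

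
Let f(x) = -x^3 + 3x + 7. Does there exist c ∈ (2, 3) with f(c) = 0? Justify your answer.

f(2) = 5 and f(3) = -11, which have opposite signs.
f is continuous everywhere (it is a polynomial), in particular on [2, 3].
By the Intermediate Value Theorem, f takes the value 0 somewhere in the open interval.

Yes, such a c exists.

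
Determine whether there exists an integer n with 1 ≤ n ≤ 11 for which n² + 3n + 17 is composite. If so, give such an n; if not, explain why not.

n = 8

At n = 8: 8² + 3·8 + 17 = 105 = 3·35, which is composite.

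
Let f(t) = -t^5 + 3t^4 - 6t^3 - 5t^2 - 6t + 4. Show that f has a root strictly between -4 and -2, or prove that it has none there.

The endpoint values f(-4) = 2124 and f(-2) = 124 are both positive. Claim: f(t) > 0 for every t in (-4, -2).
Substitute t = -2 − u, where 0 < u < 2 on the interval. Expanding, f(-2 − u) = u^5 + 13u^4 + 70u^3 + 183u^2 + 234u + 124.
All 6 nonzero coefficients of this polynomial in u are positive; hence for u > 0 the value is a sum of positive terms (the constant 124 among them).
Therefore f(t) > 0 throughout (-4, -2), and f has no zero there.

No such root exists.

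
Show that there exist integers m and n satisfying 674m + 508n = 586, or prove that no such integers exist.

Every value of 674m + 508n is a multiple of gcd(674, 508) = 2; since 2 ∣ 586, solutions exist.
Dividing through by 2 reduces the equation to 337m + 254n = 293.
Dividing repeatedly: 337 = 1·254 + 83, 254 = 3·83 + 5, 83 = 16·5 + 3, 5 = 1·3 + 2, 3 = 1·2 + 1, 2 = 2·1 + 0.
Back-substituting, 1 = 3 − 1·2 = 3 − (5 − 1·3) = −5 + 2·3 = −5 + 2·(83 − 16·5) = 2·83 − 33·5 = 2·83 − 33·(254 − 3·83) = −33·254 + 101·83 = −33·254 + 101·(337 − 1·254) = 101·337 − 134·254; that is, 337·101 + 254·(-134) = 1.
Times 293: 337·29593 + 254·(-39262) = 293, so (29593, -39262) solves it.
The general solution is m = 29593 + 254k, n = -39262 − 337k; taking k = -116 gives the smaller pair m = 129, n = -170.
Indeed 674·129 + 508·(-170) = 86946 − 86360 = 586.

m = 129, n = -170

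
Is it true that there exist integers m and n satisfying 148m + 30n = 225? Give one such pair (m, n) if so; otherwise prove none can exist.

No, no such integers exist.

gcd(148, 30) = 2, so every integer of the form 148m + 30n is a multiple of 2.
However 225 leaves remainder 1 on division by 2.
Therefore 148m + 30n = 225 has no solution in integers.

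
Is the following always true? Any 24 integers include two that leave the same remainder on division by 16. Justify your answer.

Yes.

Partition the integers by their residue mod 16; there are 16 classes.
Placing 24 integers into 16 classes, some class receives at least two — say a and b.
So a and b have equal remainders mod 16, which is exactly what was to be shown.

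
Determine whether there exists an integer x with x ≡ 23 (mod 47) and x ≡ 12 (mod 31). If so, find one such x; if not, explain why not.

x = 446

The moduli 47 and 31 are coprime, so by the Chinese Remainder Theorem a unique solution modulo 1457 exists.
Write x = 23 + 47t and require 23 + 47t ≡ 12 (mod 31), i.e. 47t ≡ 20 (mod 31).
47 ≡ 16 (mod 31), so this reads 16t ≡ 20 (mod 31). Note 16·2 = 32 ≡ 1 (mod 31) (as 32 − 1 = 1·31), so 16⁻¹ ≡ 2.
Therefore t ≡ 2·20 = 40 ≡ 9 (mod 31).
With t = 9: x = 23 + 47·9 = 446.
Indeed 446 ≡ 23 (mod 47) and 446 ≡ 12 (mod 31).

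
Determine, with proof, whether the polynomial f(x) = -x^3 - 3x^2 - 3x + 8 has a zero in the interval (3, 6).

No.

f(3) = -55 and f(6) = -334, both negative, so a sign-change argument is unavailable; we show f keeps this sign on the whole interval.
Substitute x = 3 + u, where 0 < u < 3 on the interval. Expanding, f(3 + u) = -u^3 - 12u^2 - 48u - 55.
All 4 nonzero coefficients of this polynomial in u are negative; hence for u > 0 the value is a sum of negative terms (the constant -55 among them).
So f is strictly negative on (3, 6); no root exists in the interval.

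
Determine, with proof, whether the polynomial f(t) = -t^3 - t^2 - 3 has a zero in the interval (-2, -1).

f(-2) = 1 and f(-1) = -3, which have opposite signs.
As a polynomial, f is continuous on every closed interval.
By the Intermediate Value Theorem f must vanish at some point of (-2, -1).

Such a root exists.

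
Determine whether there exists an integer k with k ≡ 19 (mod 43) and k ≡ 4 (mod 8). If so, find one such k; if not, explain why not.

k = 148

gcd(43, 8) = 1, so the Chinese Remainder Theorem guarantees exactly one residue class mod 344 satisfying both.
Any solution of the first congruence is k = 19 + 43t; substituting into the second, 43t ≡ 4 − 19 ≡ 1 (mod 8).
43 ≡ 3 (mod 8), so this reads 3t ≡ 1 (mod 8). Invert 3 mod 8 by the Euclidean algorithm: 8 = 2·3 + 2, 3 = 1·2 + 1, 2 = 2·1 + 0; back-substituting, 1 = 3 − 1·2 = 3 − (8 − 2·3) = −8 + 3·3. Hence 3·3 ≡ 1, so 3⁻¹ ≡ 3 (mod 8).
Multiplying by 3: t ≡ 3·1 = 3 (mod 8).
Taking t = 3 gives k = 19 + 43·3 = 148.
Verify: 148 = 3·43 + 19 and 148 = 18·8 + 4. ✓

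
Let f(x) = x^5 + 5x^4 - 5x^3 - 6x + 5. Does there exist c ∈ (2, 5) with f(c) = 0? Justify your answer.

No such root exists.

The endpoint values f(2) = 65 and f(5) = 5600 are both positive. Claim: f(x) > 0 for every x in (2, 5).
Substitute x = 2 + u, where 0 < u < 3 on the interval. Expanding, f(2 + u) = u^5 + 15u^4 + 75u^3 + 170u^2 + 174u + 65.
The nonzero coefficients here are all positive, so for u > 0 every term is positive (or zero), and the constant term 65 is strictly positive.
Therefore f(x) > 0 throughout (2, 5), and f has no zero there.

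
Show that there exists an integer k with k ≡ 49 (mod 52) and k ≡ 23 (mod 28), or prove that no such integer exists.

No such integer exists.

gcd(52, 28) = 4. If k ≡ 49 (mod 52) and k ≡ 23 (mod 28), then k ≡ 49 (mod 4) and k ≡ 23 (mod 4).
These are incompatible: 49 − 23 = 26 is not divisible by 4.
Hence the system has no solution.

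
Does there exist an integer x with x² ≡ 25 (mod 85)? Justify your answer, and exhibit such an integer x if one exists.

Take x = 5. Then 5² = 25, and since 0 ≤ 25 < 85 this is already reduced: 5² ≡ 25 (mod 85).

x = 5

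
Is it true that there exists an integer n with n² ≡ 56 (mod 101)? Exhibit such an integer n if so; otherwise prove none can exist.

n = 64 works: 64² = 4096, and 4096 − 56 = 4040 = 40·101.

n = 64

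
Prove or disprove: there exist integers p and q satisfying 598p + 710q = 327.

gcd(598, 710) = 2, so every integer of the form 598p + 710q is a multiple of 2.
But 327 = 2·163 + 1, so 2 ∤ 327.
So the equation is unsolvable over ℤ.

No, no such integers exist.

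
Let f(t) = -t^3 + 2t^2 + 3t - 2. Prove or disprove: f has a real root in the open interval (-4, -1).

Such a root exists.

f(-4) = 82 and f(-1) = -2, which have opposite signs.
As a polynomial, f is continuous on every closed interval.
By the Intermediate Value Theorem, f takes the value 0 somewhere in the open interval.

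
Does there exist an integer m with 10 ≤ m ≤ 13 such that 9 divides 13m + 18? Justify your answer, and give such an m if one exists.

At m = 10, 13·10 + 18 = 148 ≡ 4 (mod 9), and each step in m adds 13 ≡ 4 (mod 9), giving residues 4, 8, 3, 7 for m = 10, 11, 12, 13.
The residue 0 does not occur, so no m in [10, 13] makes 13m + 18 a multiple of 9.

There is no such integer m in that range.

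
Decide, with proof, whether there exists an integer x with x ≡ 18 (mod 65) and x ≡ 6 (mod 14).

x = 538

gcd(65, 14) = 1, so the Chinese Remainder Theorem guarantees exactly one residue class mod 910 satisfying both.
Write x = 18 + 65t and require 18 + 65t ≡ 6 (mod 14), i.e. 65t ≡ 2 (mod 14).
65 ≡ 9 (mod 14), so this reads 9t ≡ 2 (mod 14). Note 9·11 = 99 ≡ 1 (mod 14) (as 99 − 1 = 7·14), so 9⁻¹ ≡ 11.
Multiplying by 11: t ≡ 11·2 = 22 ≡ 8 (mod 14).
With t = 8: x = 18 + 65·8 = 538.
Verify: 538 = 8·65 + 18 and 538 = 38·14 + 6. ✓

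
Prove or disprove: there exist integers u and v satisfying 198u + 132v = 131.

Any value of 198u + 132v is a multiple of gcd(198, 132) = 66.
But 131 is not a multiple of 66 (it leaves remainder 65).
Therefore 198u + 132v = 131 has no solution in integers.

No such integers exist.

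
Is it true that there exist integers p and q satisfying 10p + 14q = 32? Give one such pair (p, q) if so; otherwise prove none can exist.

Since gcd(10, 14) = 2 and 32 = 2·16, Bézout's identity guarantees a solution.
Dividing through by 2 reduces the equation to 5p + 7q = 16.
Run the Euclidean algorithm on 7 and 5: 7 = 1·5 + 2, 5 = 2·2 + 1, 2 = 2·1 + 0.
Unwinding: 1 = 5 − 2·2 = 5 − 2·(7 − 1·5) = −2·7 + 3·5, i.e. 5·3 + 7·(-2) = 1.
Multiplying through by 16: p = 3·16 = 48, q = (-2)·16 = -32 is a solution.
Shifting by a multiple of (7, −5) keeps it a solution: p = 48 − 6·7 = 6, q = -32 + 6·5 = -2.
Check: 10·6 + 14·(-2) = 60 − 28 = 32. ✓

p = 6, q = -2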